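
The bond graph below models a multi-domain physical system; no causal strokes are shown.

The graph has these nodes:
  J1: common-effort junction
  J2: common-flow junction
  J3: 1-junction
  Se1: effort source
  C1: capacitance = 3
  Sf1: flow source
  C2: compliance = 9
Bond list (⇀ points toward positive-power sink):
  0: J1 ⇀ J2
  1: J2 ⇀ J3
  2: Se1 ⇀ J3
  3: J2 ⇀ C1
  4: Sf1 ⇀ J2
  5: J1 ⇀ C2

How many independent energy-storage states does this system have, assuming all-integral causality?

2  (C1, C2 all integral)

#2 stroke→J3  (Se1 (Se) sets effort on bond)
#4 stroke→Sf1  (Sf1 fixes flow; stroke at Sf1)
#0 stroke→J2  (J2: bond 4 brought flow, rest push out)
#1 stroke→J2  (common-f at J2 fixed by 4)
#3 stroke→J2  (J2 flow already set via bond 4)
#5 stroke→J1  (closing 0-jn rule on J1)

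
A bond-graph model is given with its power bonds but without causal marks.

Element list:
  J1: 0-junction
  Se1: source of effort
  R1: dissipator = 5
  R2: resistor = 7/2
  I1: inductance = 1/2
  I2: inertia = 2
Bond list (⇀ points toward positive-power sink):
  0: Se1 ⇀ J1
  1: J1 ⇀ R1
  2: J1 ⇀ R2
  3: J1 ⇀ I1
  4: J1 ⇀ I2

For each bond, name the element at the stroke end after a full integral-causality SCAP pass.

bond 0 |J1
bond 1 |R1
bond 2 |R2
bond 3 |I1
bond 4 |I2

bond 0 stroke→J1  (Se1 (Se) sets effort on bond)
bond 1 stroke→R1  (J1 effort already set via bond 0)
bond 2 stroke→R2  (common-e at J1 fixed by 0)
bond 3 stroke→I1  (J1 effort already set via bond 0)
bond 4 stroke→I2  (J1 effort already set via bond 0)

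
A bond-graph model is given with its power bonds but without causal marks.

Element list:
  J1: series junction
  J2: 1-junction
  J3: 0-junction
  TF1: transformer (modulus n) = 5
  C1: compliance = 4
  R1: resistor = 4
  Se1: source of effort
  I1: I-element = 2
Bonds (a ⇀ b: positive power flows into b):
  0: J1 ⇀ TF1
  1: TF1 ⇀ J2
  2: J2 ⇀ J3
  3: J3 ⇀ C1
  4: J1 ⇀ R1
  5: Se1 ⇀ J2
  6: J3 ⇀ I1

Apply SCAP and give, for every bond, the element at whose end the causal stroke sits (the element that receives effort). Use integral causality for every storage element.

b5 stroke at J2  (Se1: effort source, stroke at far end)
b3 stroke at J3  (C1 outputs effort q/C1)
b2 stroke at J2  (common-e at J3 fixed by 3)
b6 stroke at I1  (J3: bond 3 brought effort, rest push out)
b1 stroke at TF1  (J2 needs exactly one f-in)
b0 stroke at J1  (TF1: transformer flips bond 1)
b4 stroke at R1  (J1: last free bond brings flow in)

#0 stroke at J1
#1 stroke at TF1
#2 stroke at J2
#3 stroke at J3
#4 stroke at R1
#5 stroke at J2
#6 stroke at I1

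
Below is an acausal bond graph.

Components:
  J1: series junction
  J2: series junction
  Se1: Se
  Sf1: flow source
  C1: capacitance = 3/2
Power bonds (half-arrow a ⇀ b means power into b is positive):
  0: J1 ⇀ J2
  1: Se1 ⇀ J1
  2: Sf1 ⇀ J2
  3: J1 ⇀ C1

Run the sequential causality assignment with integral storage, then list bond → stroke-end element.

#1 stroke→J1  (Se1 (Se) sets effort on bond)
#2 stroke→Sf1  (Sf1: flow source, stroke at near end)
#0 stroke→J2  (J2: bond 2 brought flow, rest push out)
#3 stroke→J1  (J1 flow already set via bond 0)

bond 0 →J2
bond 1 →J1
bond 2 →Sf1
bond 3 →J1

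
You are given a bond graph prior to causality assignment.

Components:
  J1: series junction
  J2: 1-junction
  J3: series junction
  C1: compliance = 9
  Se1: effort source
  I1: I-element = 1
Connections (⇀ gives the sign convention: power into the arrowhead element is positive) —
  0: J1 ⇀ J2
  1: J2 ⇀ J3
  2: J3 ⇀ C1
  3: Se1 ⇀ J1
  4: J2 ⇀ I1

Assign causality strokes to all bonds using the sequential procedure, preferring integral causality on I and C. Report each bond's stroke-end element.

#0 stroke at J2
#1 stroke at J2
#2 stroke at J3
#3 stroke at J1
#4 stroke at I1

β3 stroke→J1  (Se1 fixes effort; stroke away)
β0 stroke→J2  (closing 1-jn rule on J1)
β2 stroke→J3  (prefer integral on C1)
β1 stroke→J2  (J3 needs exactly one f-in)
β4 stroke→I1  (only one flow-in slot at J2)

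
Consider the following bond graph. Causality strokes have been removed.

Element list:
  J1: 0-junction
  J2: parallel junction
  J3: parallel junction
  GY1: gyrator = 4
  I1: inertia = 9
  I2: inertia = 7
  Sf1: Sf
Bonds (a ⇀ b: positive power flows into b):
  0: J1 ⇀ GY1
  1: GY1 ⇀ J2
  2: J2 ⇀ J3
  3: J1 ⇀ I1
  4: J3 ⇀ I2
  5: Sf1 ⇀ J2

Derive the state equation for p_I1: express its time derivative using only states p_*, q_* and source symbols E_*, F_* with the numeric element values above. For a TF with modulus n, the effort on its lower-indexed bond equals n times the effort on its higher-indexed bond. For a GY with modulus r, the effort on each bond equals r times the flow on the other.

#5 stroke→Sf1  (Sf1 fixes flow; stroke at Sf1)
#3 stroke→I1  (prefer integral on I1)
#0 stroke→J1  (closing 0-jn rule on J1)
#1 stroke→J2  (GY1 both-in/both-out from 0)
#2 stroke→J3  (J2 effort already set via bond 1)
#4 stroke→I2  (J3 effort already set via bond 2)

dp_I1/dt = -4*F_Sf1 + 4*p_I2/7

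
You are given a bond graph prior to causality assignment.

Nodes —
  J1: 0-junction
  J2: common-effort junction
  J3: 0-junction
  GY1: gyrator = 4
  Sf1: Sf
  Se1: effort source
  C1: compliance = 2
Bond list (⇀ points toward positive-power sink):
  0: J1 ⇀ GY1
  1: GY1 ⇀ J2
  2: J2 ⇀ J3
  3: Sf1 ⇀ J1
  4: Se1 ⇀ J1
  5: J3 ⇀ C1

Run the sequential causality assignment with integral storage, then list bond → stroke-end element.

β0 |GY1
β1 |GY1
β2 |J2
β3 |Sf1
β4 |J1
β5 |J3

b3 |Sf1  (Sf1 (Sf) sets flow on bond)
b4 |J1  (source Se1 imposes e)
b0 |GY1  (0-jn J1 has e-setter on 4)
b1 |GY1  (GY1: gyrator matches bond 0)
b2 |J2  (J2: last free bond brings effort in)
b5 |J3  (J3: last free bond brings effort in)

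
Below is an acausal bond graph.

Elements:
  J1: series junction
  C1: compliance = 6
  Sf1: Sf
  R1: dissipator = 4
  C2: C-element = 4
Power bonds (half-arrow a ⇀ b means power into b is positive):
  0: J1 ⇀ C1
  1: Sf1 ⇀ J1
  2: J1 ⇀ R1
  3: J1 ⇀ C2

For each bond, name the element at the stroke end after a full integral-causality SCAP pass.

#1 |Sf1  (Sf1 (Sf) sets flow on bond)
#0 |J1  (1-jn J1 has f-setter on 1)
#2 |J1  (J1 flow already set via bond 1)
#3 |J1  (J1: bond 1 brought flow, rest push out)

bond 0 →J1
bond 1 →Sf1
bond 2 →J1
bond 3 →J1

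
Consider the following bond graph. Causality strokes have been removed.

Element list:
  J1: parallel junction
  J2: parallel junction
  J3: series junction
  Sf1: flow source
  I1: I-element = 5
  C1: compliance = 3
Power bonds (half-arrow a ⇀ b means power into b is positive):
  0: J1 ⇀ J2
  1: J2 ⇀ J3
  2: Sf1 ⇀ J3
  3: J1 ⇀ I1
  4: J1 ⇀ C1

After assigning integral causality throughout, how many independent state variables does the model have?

β2 →Sf1  (Sf1 fixes flow; stroke at Sf1)
β1 →J3  (1-jn J3 has f-setter on 2)
β0 →J2  (only one effort-in slot at J2)
β3 →I1  (prefer integral on I1)
β4 →J1  (closing 0-jn rule on J1)

2  (C1, I1 all integral)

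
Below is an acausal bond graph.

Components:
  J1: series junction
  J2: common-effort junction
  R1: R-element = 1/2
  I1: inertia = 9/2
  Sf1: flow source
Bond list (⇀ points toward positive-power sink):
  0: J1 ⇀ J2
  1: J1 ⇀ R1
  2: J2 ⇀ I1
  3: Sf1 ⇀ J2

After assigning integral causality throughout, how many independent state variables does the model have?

#3 stroke→Sf1  (Sf1 fixes flow; stroke at Sf1)
#2 stroke→I1  (I1 outputs flow p/I1)
#0 stroke→J2  (J2 needs exactly one e-in)
#1 stroke→J1  (common-f at J1 fixed by 0)

1  (I1 all integral)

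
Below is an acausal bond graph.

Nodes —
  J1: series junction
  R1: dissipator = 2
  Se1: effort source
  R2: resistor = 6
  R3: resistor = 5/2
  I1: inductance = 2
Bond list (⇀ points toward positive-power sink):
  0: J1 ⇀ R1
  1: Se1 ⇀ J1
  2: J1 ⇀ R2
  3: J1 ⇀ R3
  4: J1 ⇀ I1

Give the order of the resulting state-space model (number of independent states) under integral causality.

1  (I1 all integral)

#1 stroke at J1  (Se1 (Se) sets effort on bond)
#4 stroke at I1  (I1 integral (f out))
#0 stroke at J1  (J1 flow already set via bond 4)
#2 stroke at J1  (common-f at J1 fixed by 4)
#3 stroke at J1  (common-f at J1 fixed by 4)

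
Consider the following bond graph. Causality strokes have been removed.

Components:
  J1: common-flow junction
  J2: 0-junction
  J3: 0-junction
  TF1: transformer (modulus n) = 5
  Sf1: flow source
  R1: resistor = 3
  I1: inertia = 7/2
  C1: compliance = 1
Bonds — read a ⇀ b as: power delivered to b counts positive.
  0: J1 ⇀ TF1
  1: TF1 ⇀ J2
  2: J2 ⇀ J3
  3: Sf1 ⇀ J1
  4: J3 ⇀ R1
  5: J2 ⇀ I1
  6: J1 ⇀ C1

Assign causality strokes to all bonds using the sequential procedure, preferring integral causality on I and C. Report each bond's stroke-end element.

β3 →Sf1  (Sf1: flow source, stroke at near end)
β0 →J1  (common-f at J1 fixed by 3)
β6 →J1  (J1: bond 3 brought flow, rest push out)
β1 →TF1  (TF1 one-in-one-out from 0)
β5 →I1  (I1: I, integral causality)
β2 →J2  (J2: last free bond brings effort in)
β4 →J3  (J3 needs exactly one e-in)

β0 stroke→J1
β1 stroke→TF1
β2 stroke→J2
β3 stroke→Sf1
β4 stroke→J3
β5 stroke→I1
β6 stroke→J1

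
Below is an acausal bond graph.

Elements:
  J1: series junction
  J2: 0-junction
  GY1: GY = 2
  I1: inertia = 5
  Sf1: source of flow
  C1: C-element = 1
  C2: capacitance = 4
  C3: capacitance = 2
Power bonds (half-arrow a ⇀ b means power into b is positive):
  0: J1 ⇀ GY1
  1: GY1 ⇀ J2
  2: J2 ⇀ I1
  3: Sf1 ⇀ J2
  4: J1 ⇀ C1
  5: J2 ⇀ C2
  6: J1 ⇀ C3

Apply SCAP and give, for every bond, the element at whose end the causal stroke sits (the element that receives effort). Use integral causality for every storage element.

#0 stroke→GY1
#1 stroke→GY1
#2 stroke→I1
#3 stroke→Sf1
#4 stroke→J1
#5 stroke→J2
#6 stroke→J1

#3 |Sf1  (Sf1: flow source, stroke at near end)
#2 |I1  (prefer integral on I1)
#4 |J1  (prefer integral on C1)
#5 |J2  (C2 integral (e out))
#1 |GY1  (0-jn J2 has e-setter on 5)
#0 |GY1  (through GY1, causality inverts; strokes same side of GY1)
#6 |J1  (J1: bond 0 brought flow, rest push out)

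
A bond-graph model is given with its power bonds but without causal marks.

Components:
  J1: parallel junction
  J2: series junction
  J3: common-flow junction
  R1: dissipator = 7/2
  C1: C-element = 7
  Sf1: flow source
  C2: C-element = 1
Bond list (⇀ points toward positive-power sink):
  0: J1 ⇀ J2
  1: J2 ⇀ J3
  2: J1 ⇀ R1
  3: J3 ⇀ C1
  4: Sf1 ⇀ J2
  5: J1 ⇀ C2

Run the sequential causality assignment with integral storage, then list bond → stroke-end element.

β0 stroke at J2
β1 stroke at J2
β2 stroke at R1
β3 stroke at J3
β4 stroke at Sf1
β5 stroke at J1

#4 stroke at Sf1  (Sf1: flow source, stroke at near end)
#0 stroke at J2  (1-jn J2 has f-setter on 4)
#1 stroke at J2  (J2 flow already set via bond 4)
#3 stroke at J3  (1-jn J3 has f-setter on 1)
#5 stroke at J1  (C2 integral (e out))
#2 stroke at R1  (J1: bond 5 brought effort, rest push out)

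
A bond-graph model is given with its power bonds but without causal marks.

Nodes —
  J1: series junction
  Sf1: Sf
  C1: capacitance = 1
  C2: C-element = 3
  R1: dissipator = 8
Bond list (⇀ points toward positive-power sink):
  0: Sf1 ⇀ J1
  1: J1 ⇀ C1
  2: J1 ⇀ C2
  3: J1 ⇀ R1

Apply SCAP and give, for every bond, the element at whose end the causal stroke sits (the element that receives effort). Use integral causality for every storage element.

bond 0 |Sf1
bond 1 |J1
bond 2 |J1
bond 3 |J1

bond 0 stroke→Sf1  (Sf1 (Sf) sets flow on bond)
bond 1 stroke→J1  (J1 flow already set via bond 0)
bond 2 stroke→J1  (common-f at J1 fixed by 0)
bond 3 stroke→J1  (J1: bond 0 brought flow, rest push out)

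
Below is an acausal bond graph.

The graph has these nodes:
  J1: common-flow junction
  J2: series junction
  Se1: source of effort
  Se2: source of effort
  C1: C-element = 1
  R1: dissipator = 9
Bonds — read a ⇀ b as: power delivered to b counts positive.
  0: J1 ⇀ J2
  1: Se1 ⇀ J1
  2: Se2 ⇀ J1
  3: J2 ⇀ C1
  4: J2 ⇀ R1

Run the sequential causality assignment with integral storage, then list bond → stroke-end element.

#1 |J1  (source Se1 imposes e)
#2 |J1  (Se2: effort source, stroke at far end)
#0 |J2  (only one flow-in slot at J1)
#3 |J2  (prefer integral on C1)
#4 |R1  (only one flow-in slot at J2)

bond 0 stroke→J2
bond 1 stroke→J1
bond 2 stroke→J1
bond 3 stroke→J2
bond 4 stroke→R1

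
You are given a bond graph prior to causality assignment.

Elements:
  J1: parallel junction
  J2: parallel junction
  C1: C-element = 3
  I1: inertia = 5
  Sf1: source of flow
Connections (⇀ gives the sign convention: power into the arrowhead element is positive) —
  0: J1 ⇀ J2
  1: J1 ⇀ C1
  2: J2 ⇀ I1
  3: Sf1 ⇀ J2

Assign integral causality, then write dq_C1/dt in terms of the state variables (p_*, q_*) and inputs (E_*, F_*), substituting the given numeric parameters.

bond 3 →Sf1  (source Sf1 imposes f)
bond 1 →J1  (prefer integral on C1)
bond 0 →J2  (0-jn J1 has e-setter on 1)
bond 2 →I1  (J2: bond 0 brought effort, rest push out)

dq_C1/dt = F_Sf1 - p_I1/5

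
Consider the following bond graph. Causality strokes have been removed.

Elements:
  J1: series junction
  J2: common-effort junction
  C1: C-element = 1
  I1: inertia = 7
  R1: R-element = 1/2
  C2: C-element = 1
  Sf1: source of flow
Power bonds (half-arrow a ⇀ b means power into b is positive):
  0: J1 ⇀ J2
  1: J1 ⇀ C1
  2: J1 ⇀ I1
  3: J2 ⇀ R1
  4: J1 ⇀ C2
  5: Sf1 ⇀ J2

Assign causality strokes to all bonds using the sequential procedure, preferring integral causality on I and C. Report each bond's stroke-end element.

b0 →J1
b1 →J1
b2 →I1
b3 →J2
b4 →J1
b5 →Sf1

bond 5 stroke at Sf1  (Sf1 fixes flow; stroke at Sf1)
bond 1 stroke at J1  (C1 integral (e out))
bond 2 stroke at I1  (I1: I, integral causality)
bond 0 stroke at J1  (common-f at J1 fixed by 2)
bond 4 stroke at J1  (J1 flow already set via bond 2)
bond 3 stroke at J2  (J2: last free bond brings effort in)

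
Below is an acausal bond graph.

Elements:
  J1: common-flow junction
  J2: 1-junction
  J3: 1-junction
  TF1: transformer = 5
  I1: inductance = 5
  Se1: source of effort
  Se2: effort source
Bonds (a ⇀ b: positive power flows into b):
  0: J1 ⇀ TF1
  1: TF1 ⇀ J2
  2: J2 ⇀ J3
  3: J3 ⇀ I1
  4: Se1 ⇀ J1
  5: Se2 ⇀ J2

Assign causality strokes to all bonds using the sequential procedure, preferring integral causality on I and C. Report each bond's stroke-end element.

b4 |J1  (Se1 (Se) sets effort on bond)
b5 |J2  (Se2 fixes effort; stroke away)
b0 |TF1  (J1: last free bond brings flow in)
b1 |J2  (TF1 one-in-one-out from 0)
b2 |J3  (J2 needs exactly one f-in)
b3 |I1  (only one flow-in slot at J3)

β0 |TF1
β1 |J2
β2 |J3
β3 |I1
β4 |J1
β5 |J2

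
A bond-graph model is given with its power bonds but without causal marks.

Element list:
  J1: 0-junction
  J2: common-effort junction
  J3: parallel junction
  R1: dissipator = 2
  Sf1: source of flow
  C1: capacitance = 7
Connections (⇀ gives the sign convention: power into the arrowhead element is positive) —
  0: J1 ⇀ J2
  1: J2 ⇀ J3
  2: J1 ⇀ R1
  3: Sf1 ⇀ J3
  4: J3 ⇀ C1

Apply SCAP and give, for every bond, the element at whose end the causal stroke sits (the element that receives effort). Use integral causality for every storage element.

#3 stroke→Sf1  (Sf1 (Sf) sets flow on bond)
#4 stroke→J3  (C1: C, integral causality)
#1 stroke→J2  (J3 effort already set via bond 4)
#0 stroke→J1  (J2: bond 1 brought effort, rest push out)
#2 stroke→R1  (J1: bond 0 brought effort, rest push out)

β0 |J1
β1 |J2
β2 |R1
β3 |Sf1
β4 |J3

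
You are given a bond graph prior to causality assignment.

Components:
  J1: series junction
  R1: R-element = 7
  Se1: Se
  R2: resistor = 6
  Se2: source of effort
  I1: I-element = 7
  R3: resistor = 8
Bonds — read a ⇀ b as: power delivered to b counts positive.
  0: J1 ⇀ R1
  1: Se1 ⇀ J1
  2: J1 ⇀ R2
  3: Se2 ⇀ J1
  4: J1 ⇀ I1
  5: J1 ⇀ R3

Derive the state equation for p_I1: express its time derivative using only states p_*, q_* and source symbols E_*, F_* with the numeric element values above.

dp_I1/dt = E_Se1 + E_Se2 - 3*p_I1

β1 →J1  (Se1 fixes effort; stroke away)
β3 →J1  (Se2 fixes effort; stroke away)
β4 →I1  (I1: I, integral causality)
β0 →J1  (J1 flow already set via bond 4)
β2 →J1  (1-jn J1 has f-setter on 4)
β5 →J1  (common-f at J1 fixed by 4)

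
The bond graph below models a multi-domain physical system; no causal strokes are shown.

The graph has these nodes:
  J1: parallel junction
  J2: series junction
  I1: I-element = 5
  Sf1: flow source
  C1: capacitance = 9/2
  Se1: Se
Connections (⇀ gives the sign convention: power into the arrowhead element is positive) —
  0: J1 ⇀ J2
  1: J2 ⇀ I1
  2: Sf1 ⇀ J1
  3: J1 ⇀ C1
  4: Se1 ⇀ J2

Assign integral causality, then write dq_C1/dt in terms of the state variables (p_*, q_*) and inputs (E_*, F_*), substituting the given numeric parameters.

dq_C1/dt = F_Sf1 - p_I1/5

#2 |Sf1  (source Sf1 imposes f)
#4 |J2  (Se1 (Se) sets effort on bond)
#1 |I1  (I1 outputs flow p/I1)
#0 |J2  (J2 flow already set via bond 1)
#3 |J1  (only one effort-in slot at J1)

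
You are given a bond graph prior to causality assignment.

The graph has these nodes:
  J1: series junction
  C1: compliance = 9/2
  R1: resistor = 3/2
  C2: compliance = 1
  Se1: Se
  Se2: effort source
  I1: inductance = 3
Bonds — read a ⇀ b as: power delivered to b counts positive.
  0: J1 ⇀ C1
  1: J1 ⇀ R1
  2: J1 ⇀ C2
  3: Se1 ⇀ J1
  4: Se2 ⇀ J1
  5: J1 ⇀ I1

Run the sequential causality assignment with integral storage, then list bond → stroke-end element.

b0 stroke→J1
b1 stroke→J1
b2 stroke→J1
b3 stroke→J1
b4 stroke→J1
b5 stroke→I1

bond 3 →J1  (Se1: effort source, stroke at far end)
bond 4 →J1  (Se2: effort source, stroke at far end)
bond 0 →J1  (C1: C, integral causality)
bond 2 →J1  (prefer integral on C2)
bond 5 →I1  (I1 outputs flow p/I1)
bond 1 →J1  (1-jn J1 has f-setter on 5)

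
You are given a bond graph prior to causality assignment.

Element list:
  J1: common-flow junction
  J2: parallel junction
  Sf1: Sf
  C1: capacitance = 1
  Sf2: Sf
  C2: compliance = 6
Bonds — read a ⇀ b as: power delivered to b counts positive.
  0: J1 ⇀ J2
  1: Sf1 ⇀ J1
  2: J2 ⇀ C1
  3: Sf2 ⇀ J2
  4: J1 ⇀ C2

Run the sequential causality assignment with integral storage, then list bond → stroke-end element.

bond 1 →Sf1  (Sf1 fixes flow; stroke at Sf1)
bond 3 →Sf2  (Sf2 fixes flow; stroke at Sf2)
bond 0 →J1  (J1 flow already set via bond 1)
bond 4 →J1  (J1 flow already set via bond 1)
bond 2 →J2  (only one effort-in slot at J2)

β0 stroke at J1
β1 stroke at Sf1
β2 stroke at J2
β3 stroke at Sf2
β4 stroke at J1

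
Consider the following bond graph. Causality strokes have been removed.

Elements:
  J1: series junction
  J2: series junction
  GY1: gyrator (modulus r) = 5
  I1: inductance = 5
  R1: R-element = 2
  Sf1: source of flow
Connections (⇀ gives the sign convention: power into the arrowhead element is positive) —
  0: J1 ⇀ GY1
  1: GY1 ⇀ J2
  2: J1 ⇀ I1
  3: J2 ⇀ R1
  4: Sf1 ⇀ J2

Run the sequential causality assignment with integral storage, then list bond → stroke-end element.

#0 |J1
#1 |J2
#2 |I1
#3 |J2
#4 |Sf1

#4 →Sf1  (source Sf1 imposes f)
#1 →J2  (J2: bond 4 brought flow, rest push out)
#3 →J2  (J2 flow already set via bond 4)
#0 →J1  (GY1: gyrator matches bond 1)
#2 →I1  (J1 needs exactly one f-in)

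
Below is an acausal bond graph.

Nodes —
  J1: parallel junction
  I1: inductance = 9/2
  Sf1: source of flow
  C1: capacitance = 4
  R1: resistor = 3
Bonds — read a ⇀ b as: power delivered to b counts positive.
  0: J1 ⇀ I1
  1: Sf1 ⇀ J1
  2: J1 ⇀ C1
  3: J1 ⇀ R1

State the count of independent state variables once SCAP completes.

2  (C1, I1 all integral)

b1 →Sf1  (Sf1 (Sf) sets flow on bond)
b0 →I1  (I1: I, integral causality)
b2 →J1  (C1 outputs effort q/C1)
b3 →R1  (J1: bond 2 brought effort, rest push out)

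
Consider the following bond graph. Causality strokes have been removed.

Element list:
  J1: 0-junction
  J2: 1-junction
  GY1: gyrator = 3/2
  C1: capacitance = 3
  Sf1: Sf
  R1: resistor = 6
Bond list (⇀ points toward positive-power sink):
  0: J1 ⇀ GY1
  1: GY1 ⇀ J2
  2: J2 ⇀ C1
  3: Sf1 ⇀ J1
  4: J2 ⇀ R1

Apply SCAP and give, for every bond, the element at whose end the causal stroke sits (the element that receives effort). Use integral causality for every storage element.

β3 stroke at Sf1  (Sf1 (Sf) sets flow on bond)
β0 stroke at J1  (only one effort-in slot at J1)
β1 stroke at J2  (through GY1, causality inverts; strokes same side of GY1)
β2 stroke at J2  (prefer integral on C1)
β4 stroke at R1  (J2 needs exactly one f-in)

β0 |J1
β1 |J2
β2 |J2
β3 |Sf1
β4 |R1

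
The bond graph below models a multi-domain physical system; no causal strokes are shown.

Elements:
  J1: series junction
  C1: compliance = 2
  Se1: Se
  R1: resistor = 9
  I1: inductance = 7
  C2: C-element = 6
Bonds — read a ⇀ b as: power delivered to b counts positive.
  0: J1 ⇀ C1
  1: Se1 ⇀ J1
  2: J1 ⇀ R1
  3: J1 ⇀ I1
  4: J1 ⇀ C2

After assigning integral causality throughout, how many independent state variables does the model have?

3  (C1, C2, I1 all integral)

#1 |J1  (Se1 fixes effort; stroke away)
#0 |J1  (C1 integral (e out))
#3 |I1  (prefer integral on I1)
#2 |J1  (J1 flow already set via bond 3)
#4 |J1  (1-jn J1 has f-setter on 3)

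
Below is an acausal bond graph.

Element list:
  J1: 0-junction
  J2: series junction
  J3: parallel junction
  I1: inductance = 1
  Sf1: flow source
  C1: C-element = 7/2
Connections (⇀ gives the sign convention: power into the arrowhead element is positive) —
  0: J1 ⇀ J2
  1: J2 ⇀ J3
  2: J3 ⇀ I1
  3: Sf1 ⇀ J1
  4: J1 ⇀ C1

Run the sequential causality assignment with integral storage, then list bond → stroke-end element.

β0 →J2
β1 →J3
β2 →I1
β3 →Sf1
β4 →J1

bond 3 →Sf1  (Sf1 (Sf) sets flow on bond)
bond 2 →I1  (I1 integral (f out))
bond 1 →J3  (only one effort-in slot at J3)
bond 0 →J2  (J2 flow already set via bond 1)
bond 4 →J1  (J1: last free bond brings effort in)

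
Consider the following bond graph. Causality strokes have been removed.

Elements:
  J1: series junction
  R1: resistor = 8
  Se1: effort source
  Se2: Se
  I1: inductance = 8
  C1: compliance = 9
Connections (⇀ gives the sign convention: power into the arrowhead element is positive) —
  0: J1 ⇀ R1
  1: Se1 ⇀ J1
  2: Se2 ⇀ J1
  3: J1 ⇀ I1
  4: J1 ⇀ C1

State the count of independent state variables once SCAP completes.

2  (C1, I1 all integral)

β1 stroke→J1  (Se1: effort source, stroke at far end)
β2 stroke→J1  (Se2 (Se) sets effort on bond)
β3 stroke→I1  (I1 outputs flow p/I1)
β0 stroke→J1  (1-jn J1 has f-setter on 3)
β4 stroke→J1  (J1 flow already set via bond 3)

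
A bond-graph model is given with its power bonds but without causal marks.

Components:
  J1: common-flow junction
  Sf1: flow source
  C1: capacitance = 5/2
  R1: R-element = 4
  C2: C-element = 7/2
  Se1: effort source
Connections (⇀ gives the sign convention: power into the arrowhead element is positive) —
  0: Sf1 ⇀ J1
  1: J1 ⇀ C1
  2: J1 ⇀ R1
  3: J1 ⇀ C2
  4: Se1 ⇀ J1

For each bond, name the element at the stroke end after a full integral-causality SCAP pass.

#0 stroke at Sf1  (Sf1 fixes flow; stroke at Sf1)
#4 stroke at J1  (Se1 (Se) sets effort on bond)
#1 stroke at J1  (J1: bond 0 brought flow, rest push out)
#2 stroke at J1  (J1 flow already set via bond 0)
#3 stroke at J1  (J1 flow already set via bond 0)

#0 |Sf1
#1 |J1
#2 |J1
#3 |J1
#4 |J1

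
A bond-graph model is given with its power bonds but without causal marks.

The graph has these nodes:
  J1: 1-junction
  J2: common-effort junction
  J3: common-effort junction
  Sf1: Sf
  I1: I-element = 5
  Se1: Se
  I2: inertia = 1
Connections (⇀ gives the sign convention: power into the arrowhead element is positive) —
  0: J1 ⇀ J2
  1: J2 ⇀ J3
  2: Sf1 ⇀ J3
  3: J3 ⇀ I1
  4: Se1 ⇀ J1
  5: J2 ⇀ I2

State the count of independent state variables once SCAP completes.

bond 2 stroke at Sf1  (source Sf1 imposes f)
bond 4 stroke at J1  (source Se1 imposes e)
bond 0 stroke at J2  (J1: last free bond brings flow in)
bond 1 stroke at J3  (common-e at J2 fixed by 0)
bond 5 stroke at I2  (J2: bond 0 brought effort, rest push out)
bond 3 stroke at I1  (0-jn J3 has e-setter on 1)

2  (I1, I2 all integral)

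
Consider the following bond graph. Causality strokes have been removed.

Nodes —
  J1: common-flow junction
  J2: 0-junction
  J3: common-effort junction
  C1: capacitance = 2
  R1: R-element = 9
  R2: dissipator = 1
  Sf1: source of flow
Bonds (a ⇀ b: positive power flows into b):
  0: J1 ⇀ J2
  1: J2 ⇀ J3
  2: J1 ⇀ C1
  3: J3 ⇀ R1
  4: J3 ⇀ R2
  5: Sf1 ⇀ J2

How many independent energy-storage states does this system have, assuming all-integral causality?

b5 →Sf1  (source Sf1 imposes f)
b2 →J1  (C1 integral (e out))
b0 →J2  (only one flow-in slot at J1)
b1 →J3  (J2 effort already set via bond 0)
b3 →R1  (J3: bond 1 brought effort, rest push out)
b4 →R2  (0-jn J3 has e-setter on 1)

1  (C1 all integral)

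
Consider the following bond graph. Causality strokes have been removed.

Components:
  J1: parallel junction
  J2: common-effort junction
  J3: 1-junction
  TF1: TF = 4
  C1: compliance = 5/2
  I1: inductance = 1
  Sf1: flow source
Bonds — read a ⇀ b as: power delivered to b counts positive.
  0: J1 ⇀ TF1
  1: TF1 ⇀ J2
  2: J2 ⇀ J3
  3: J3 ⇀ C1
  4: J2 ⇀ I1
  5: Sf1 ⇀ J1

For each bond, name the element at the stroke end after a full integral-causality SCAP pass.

β0 stroke→J1
β1 stroke→TF1
β2 stroke→J2
β3 stroke→J3
β4 stroke→I1
β5 stroke→Sf1

#5 |Sf1  (Sf1 fixes flow; stroke at Sf1)
#0 |J1  (J1 needs exactly one e-in)
#1 |TF1  (TF TF1: opposite of bond 0)
#3 |J3  (C1 integral (e out))
#2 |J2  (J3 needs exactly one f-in)
#4 |I1  (0-jn J2 has e-setter on 2)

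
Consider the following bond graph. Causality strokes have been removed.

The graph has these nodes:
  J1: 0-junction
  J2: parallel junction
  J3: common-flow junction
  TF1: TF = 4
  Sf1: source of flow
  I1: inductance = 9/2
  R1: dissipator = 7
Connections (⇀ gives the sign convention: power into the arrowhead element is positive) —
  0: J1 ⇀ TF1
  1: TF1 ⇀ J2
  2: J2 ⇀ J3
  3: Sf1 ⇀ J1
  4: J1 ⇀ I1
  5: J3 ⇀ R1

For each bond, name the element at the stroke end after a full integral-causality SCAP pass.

b0 stroke→J1
b1 stroke→TF1
b2 stroke→J2
b3 stroke→Sf1
b4 stroke→I1
b5 stroke→J3

b3 |Sf1  (Sf1 (Sf) sets flow on bond)
b4 |I1  (I1 integral (f out))
b0 |J1  (closing 0-jn rule on J1)
b1 |TF1  (through TF1, causality passes straight; one stroke at TF1)
b2 |J2  (only one effort-in slot at J2)
b5 |J3  (1-jn J3 has f-setter on 2)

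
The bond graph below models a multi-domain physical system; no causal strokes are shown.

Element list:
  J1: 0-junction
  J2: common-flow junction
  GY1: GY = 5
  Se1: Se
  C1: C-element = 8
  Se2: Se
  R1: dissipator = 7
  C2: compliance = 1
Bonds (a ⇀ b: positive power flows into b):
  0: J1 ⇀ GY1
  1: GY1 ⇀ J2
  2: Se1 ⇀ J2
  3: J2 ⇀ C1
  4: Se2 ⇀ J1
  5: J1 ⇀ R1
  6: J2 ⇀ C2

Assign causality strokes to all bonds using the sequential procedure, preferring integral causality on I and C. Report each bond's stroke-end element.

#2 →J2  (source Se1 imposes e)
#4 →J1  (Se2: effort source, stroke at far end)
#0 →GY1  (J1: bond 4 brought effort, rest push out)
#5 →R1  (J1 effort already set via bond 4)
#1 →GY1  (GY1: gyrator matches bond 0)
#3 →J2  (common-f at J2 fixed by 1)
#6 →J2  (J2 flow already set via bond 1)

b0 stroke at GY1
b1 stroke at GY1
b2 stroke at J2
b3 stroke at J2
b4 stroke at J1
b5 stroke at R1
b6 stroke at J2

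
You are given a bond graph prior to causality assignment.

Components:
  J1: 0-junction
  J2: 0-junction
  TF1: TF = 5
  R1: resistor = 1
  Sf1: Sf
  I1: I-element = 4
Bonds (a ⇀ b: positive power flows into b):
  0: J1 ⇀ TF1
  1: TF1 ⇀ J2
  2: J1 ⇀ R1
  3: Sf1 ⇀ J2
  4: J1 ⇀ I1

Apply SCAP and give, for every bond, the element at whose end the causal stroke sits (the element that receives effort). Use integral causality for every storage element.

bond 3 stroke at Sf1  (Sf1: flow source, stroke at near end)
bond 1 stroke at J2  (J2 needs exactly one e-in)
bond 0 stroke at TF1  (TF1: transformer flips bond 1)
bond 4 stroke at I1  (prefer integral on I1)
bond 2 stroke at J1  (only one effort-in slot at J1)

bond 0 →TF1
bond 1 →J2
bond 2 →J1
bond 3 →Sf1
bond 4 →I1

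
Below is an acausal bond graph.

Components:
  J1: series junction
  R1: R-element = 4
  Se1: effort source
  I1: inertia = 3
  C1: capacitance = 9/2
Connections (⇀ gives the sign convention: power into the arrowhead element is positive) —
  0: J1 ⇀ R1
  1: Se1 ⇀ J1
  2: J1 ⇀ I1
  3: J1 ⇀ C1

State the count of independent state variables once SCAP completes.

2  (C1, I1 all integral)

bond 1 |J1  (Se1 (Se) sets effort on bond)
bond 2 |I1  (I1 outputs flow p/I1)
bond 0 |J1  (J1: bond 2 brought flow, rest push out)
bond 3 |J1  (J1 flow already set via bond 2)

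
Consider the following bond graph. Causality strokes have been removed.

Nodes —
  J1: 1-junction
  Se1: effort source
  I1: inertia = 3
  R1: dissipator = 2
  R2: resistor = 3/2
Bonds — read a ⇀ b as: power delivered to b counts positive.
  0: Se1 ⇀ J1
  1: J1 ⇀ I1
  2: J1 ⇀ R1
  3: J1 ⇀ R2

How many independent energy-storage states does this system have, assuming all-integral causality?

β0 |J1  (Se1: effort source, stroke at far end)
β1 |I1  (I1: I, integral causality)
β2 |J1  (common-f at J1 fixed by 1)
β3 |J1  (common-f at J1 fixed by 1)

1  (I1 all integral)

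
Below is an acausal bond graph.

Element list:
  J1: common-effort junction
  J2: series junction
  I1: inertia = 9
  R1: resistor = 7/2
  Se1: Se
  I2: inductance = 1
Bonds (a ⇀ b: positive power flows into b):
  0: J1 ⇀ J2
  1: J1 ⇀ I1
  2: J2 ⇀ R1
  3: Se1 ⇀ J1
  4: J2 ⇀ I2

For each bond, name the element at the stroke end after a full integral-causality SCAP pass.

b3 |J1  (source Se1 imposes e)
b0 |J2  (J1: bond 3 brought effort, rest push out)
b1 |I1  (common-e at J1 fixed by 3)
b4 |I2  (I2 integral (f out))
b2 |J2  (J2: bond 4 brought flow, rest push out)

bond 0 stroke→J2
bond 1 stroke→I1
bond 2 stroke→J2
bond 3 stroke→J1
bond 4 stroke→I2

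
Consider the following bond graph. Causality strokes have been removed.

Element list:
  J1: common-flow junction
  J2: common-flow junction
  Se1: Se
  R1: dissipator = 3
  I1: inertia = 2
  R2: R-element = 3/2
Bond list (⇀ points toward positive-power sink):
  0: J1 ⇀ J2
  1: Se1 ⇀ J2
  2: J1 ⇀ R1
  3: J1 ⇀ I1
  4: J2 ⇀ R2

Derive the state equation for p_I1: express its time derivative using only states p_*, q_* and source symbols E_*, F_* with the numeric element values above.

dp_I1/dt = E_Se1 - 9*p_I1/4

β1 stroke at J2  (Se1 (Se) sets effort on bond)
β3 stroke at I1  (I1 integral (f out))
β0 stroke at J1  (J1 flow already set via bond 3)
β2 stroke at J1  (J1: bond 3 brought flow, rest push out)
β4 stroke at J2  (1-jn J2 has f-setter on 0)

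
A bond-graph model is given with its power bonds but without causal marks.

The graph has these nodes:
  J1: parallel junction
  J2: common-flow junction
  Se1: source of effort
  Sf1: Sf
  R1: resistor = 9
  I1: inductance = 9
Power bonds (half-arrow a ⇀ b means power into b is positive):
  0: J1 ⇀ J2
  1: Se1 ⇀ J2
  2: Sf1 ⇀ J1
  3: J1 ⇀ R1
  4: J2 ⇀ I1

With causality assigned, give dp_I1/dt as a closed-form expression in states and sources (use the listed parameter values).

#1 →J2  (source Se1 imposes e)
#2 →Sf1  (Sf1 (Sf) sets flow on bond)
#4 →I1  (I1 integral (f out))
#0 →J2  (J2 flow already set via bond 4)
#3 →J1  (only one effort-in slot at J1)

dp_I1/dt = E_Se1 + 9*F_Sf1 - p_I1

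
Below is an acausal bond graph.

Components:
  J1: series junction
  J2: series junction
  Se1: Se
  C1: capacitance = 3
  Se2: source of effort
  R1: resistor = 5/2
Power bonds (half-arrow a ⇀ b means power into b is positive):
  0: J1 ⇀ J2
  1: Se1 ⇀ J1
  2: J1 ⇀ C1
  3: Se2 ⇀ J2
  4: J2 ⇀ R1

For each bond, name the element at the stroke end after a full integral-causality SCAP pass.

bond 1 stroke→J1  (Se1 fixes effort; stroke away)
bond 3 stroke→J2  (source Se2 imposes e)
bond 2 stroke→J1  (C1 integral (e out))
bond 0 stroke→J2  (J1: last free bond brings flow in)
bond 4 stroke→R1  (J2 needs exactly one f-in)

bond 0 →J2
bond 1 →J1
bond 2 →J1
bond 3 →J2
bond 4 →R1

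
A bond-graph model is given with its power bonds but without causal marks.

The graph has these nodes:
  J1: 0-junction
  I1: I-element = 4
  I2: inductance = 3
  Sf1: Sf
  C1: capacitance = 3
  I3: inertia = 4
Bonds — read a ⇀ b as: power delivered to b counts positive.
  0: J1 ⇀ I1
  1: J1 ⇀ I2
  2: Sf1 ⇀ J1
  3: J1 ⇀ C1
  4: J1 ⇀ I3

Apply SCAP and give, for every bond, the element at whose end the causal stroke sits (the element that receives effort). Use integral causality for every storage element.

β2 stroke at Sf1  (Sf1: flow source, stroke at near end)
β0 stroke at I1  (I1 integral (f out))
β1 stroke at I2  (I2 integral (f out))
β3 stroke at J1  (C1 outputs effort q/C1)
β4 stroke at I3  (J1 effort already set via bond 3)

b0 stroke at I1
b1 stroke at I2
b2 stroke at Sf1
b3 stroke at J1
b4 stroke at I3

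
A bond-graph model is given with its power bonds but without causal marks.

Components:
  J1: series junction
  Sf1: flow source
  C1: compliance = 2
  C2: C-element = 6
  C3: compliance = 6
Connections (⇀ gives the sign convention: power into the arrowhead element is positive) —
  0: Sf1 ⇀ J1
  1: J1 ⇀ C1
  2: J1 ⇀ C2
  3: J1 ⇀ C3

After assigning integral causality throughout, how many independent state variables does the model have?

bond 0 stroke at Sf1  (Sf1: flow source, stroke at near end)
bond 1 stroke at J1  (1-jn J1 has f-setter on 0)
bond 2 stroke at J1  (J1 flow already set via bond 0)
bond 3 stroke at J1  (common-f at J1 fixed by 0)

3  (C1, C2, C3 all integral)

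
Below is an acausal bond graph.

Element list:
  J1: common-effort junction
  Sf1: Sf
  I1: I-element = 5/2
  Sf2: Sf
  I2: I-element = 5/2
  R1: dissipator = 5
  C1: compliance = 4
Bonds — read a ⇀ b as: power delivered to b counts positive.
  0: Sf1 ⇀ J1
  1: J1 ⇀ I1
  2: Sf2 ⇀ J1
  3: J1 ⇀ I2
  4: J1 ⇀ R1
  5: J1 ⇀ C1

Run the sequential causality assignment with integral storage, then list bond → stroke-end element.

bond 0 |Sf1  (source Sf1 imposes f)
bond 2 |Sf2  (Sf2 fixes flow; stroke at Sf2)
bond 1 |I1  (prefer integral on I1)
bond 3 |I2  (I2 outputs flow p/I2)
bond 5 |J1  (prefer integral on C1)
bond 4 |R1  (J1: bond 5 brought effort, rest push out)

bond 0 |Sf1
bond 1 |I1
bond 2 |Sf2
bond 3 |I2
bond 4 |R1
bond 5 |J1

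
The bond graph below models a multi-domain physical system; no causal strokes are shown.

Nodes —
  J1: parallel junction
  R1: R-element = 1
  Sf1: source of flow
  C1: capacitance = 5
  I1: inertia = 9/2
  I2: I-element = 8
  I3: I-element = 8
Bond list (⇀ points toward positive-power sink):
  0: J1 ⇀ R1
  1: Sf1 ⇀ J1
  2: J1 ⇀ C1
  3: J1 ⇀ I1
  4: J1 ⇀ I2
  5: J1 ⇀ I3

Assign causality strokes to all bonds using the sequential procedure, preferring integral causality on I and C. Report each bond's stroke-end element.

bond 1 stroke at Sf1  (Sf1: flow source, stroke at near end)
bond 2 stroke at J1  (C1: C, integral causality)
bond 0 stroke at R1  (J1: bond 2 brought effort, rest push out)
bond 3 stroke at I1  (0-jn J1 has e-setter on 2)
bond 4 stroke at I2  (J1 effort already set via bond 2)
bond 5 stroke at I3  (0-jn J1 has e-setter on 2)

b0 stroke→R1
b1 stroke→Sf1
b2 stroke→J1
b3 stroke→I1
b4 stroke→I2
b5 stroke→I3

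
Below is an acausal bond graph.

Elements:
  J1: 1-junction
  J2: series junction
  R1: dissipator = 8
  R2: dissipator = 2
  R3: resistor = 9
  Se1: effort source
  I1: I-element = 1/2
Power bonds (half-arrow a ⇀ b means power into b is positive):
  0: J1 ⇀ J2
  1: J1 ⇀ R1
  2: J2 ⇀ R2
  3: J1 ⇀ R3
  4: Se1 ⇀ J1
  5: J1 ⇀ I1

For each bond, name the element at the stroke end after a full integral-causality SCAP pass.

#0 →J1
#1 →J1
#2 →J2
#3 →J1
#4 →J1
#5 →I1

bond 4 →J1  (Se1 fixes effort; stroke away)
bond 5 →I1  (I1: I, integral causality)
bond 0 →J1  (1-jn J1 has f-setter on 5)
bond 1 →J1  (common-f at J1 fixed by 5)
bond 3 →J1  (J1: bond 5 brought flow, rest push out)
bond 2 →J2  (J2 flow already set via bond 0)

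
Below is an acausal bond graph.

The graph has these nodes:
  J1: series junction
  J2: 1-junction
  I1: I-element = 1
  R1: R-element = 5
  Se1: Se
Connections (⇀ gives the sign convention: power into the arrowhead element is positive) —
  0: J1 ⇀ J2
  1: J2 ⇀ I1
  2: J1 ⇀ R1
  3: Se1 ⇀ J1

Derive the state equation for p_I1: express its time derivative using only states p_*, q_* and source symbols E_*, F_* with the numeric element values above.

dp_I1/dt = E_Se1 - 5*p_I1

β3 stroke at J1  (source Se1 imposes e)
β1 stroke at I1  (I1: I, integral causality)
β0 stroke at J2  (common-f at J2 fixed by 1)
β2 stroke at J1  (1-jn J1 has f-setter on 0)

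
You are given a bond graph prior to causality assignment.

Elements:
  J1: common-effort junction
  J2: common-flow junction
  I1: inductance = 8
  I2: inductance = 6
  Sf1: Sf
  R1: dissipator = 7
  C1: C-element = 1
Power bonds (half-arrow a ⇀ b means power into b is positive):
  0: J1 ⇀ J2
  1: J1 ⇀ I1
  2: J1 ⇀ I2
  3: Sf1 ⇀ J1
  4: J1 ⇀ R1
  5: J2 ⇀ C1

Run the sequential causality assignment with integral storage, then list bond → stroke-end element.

β0 →J1
β1 →I1
β2 →I2
β3 →Sf1
β4 →R1
β5 →J2

#3 stroke at Sf1  (source Sf1 imposes f)
#1 stroke at I1  (I1 integral (f out))
#2 stroke at I2  (prefer integral on I2)
#5 stroke at J2  (C1 outputs effort q/C1)
#0 stroke at J1  (J2 needs exactly one f-in)
#4 stroke at R1  (J1 effort already set via bond 0)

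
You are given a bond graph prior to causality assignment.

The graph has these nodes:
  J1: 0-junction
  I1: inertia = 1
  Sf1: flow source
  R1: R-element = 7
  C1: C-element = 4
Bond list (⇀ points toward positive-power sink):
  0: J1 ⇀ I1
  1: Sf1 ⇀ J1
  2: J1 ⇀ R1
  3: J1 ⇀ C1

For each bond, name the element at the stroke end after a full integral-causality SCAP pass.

b1 stroke at Sf1  (Sf1: flow source, stroke at near end)
b0 stroke at I1  (I1 integral (f out))
b3 stroke at J1  (prefer integral on C1)
b2 stroke at R1  (0-jn J1 has e-setter on 3)

bond 0 →I1
bond 1 →Sf1
bond 2 →R1
bond 3 →J1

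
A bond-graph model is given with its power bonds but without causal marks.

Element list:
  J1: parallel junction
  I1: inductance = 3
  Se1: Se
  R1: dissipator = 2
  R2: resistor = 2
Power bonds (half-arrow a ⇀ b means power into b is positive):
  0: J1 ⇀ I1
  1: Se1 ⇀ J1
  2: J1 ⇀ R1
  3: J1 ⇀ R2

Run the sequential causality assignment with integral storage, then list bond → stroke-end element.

#0 →I1
#1 →J1
#2 →R1
#3 →R2

β1 |J1  (source Se1 imposes e)
β0 |I1  (J1 effort already set via bond 1)
β2 |R1  (J1: bond 1 brought effort, rest push out)
β3 |R2  (J1: bond 1 brought effort, rest push out)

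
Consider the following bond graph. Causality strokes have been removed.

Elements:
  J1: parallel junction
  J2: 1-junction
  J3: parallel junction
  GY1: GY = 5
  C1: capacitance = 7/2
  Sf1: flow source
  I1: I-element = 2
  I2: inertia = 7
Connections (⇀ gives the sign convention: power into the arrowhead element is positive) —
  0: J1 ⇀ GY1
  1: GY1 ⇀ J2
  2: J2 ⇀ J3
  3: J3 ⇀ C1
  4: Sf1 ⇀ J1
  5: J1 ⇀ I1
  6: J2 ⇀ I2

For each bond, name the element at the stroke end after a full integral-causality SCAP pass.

bond 4 stroke at Sf1  (Sf1: flow source, stroke at near end)
bond 3 stroke at J3  (C1 integral (e out))
bond 2 stroke at J2  (J3 effort already set via bond 3)
bond 5 stroke at I1  (I1 outputs flow p/I1)
bond 0 stroke at J1  (only one effort-in slot at J1)
bond 1 stroke at J2  (GY GY1: same side as bond 0)
bond 6 stroke at I2  (only one flow-in slot at J2)

#0 |J1
#1 |J2
#2 |J2
#3 |J3
#4 |Sf1
#5 |I1
#6 |I2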